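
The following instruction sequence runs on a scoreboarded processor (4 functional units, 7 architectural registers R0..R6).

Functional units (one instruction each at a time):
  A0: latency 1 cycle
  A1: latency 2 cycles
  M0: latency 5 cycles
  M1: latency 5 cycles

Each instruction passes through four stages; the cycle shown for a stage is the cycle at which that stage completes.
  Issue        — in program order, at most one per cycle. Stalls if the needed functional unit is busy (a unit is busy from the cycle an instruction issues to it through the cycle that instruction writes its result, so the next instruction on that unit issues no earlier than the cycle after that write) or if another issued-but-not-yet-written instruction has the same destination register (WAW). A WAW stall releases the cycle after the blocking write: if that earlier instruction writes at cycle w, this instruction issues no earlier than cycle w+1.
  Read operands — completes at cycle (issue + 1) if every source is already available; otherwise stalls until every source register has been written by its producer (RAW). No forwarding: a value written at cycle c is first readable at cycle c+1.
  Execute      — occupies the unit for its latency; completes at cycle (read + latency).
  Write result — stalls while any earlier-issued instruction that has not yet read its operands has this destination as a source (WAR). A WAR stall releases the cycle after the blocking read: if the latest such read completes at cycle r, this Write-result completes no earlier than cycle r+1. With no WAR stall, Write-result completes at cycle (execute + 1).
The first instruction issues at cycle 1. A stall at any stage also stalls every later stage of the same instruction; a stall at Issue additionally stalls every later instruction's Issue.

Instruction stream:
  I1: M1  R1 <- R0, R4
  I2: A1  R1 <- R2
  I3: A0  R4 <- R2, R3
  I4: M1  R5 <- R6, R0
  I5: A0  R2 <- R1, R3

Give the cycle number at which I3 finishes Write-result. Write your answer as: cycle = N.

cycle = 13

[1] I1 issues→M1
[2] I1 reads
[7] I1 exec-done
[8] I1 writes R1
[9] I2 issues→A1
[10] I2 reads, I3 issues→A0
[11] I3 reads, I4 issues→M1
[12] I2 exec-done, I3 exec-done, I4 reads
[13] I2 writes R1, I3 writes R4
[14] I5 issues→A0
[15] I5 reads
[16] I5 exec-done
[17] I4 exec-done, I5 writes R2
[18] I4 writes R5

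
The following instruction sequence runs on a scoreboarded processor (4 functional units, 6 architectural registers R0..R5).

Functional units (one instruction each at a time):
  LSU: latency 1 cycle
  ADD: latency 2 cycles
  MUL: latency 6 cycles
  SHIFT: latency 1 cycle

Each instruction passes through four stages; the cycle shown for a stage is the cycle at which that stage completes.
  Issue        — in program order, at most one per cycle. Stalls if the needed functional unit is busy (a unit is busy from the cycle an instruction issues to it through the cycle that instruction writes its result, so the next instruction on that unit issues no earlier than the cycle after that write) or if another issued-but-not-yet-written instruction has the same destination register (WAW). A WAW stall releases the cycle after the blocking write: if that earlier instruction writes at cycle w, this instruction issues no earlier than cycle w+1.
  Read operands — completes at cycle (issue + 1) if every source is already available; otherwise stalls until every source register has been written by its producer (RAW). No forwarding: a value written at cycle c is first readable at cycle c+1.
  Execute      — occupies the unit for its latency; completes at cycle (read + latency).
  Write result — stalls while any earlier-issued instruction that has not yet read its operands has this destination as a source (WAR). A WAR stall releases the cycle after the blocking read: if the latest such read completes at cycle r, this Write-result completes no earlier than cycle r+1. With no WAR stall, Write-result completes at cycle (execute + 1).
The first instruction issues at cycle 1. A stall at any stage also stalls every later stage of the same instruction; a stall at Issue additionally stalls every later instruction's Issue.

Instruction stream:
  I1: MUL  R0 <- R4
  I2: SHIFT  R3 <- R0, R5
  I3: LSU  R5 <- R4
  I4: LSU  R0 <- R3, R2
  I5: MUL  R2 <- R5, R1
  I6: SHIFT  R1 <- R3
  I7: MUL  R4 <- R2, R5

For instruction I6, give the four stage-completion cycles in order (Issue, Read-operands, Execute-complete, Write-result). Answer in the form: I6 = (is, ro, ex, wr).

t=1  I1 dispatched to MUL
t=2  I1 operands ready; I2 dispatched to SHIFT
t=3  I3 dispatched to LSU
t=4  I3 operands ready
t=5  I3 complete
t=8  I1 complete
t=9  R0←I1
t=10  I2 operands ready
t=11  I2 complete; R5←I3
t=12  R3←I2; I4 dispatched to LSU
t=13  I4 operands ready; I5 dispatched to MUL
t=14  I4 complete; I5 operands ready; I6 dispatched to SHIFT
t=15  R0←I4; I6 operands ready
t=16  I6 complete
t=17  R1←I6
t=20  I5 complete
t=21  R2←I5
t=22  I7 dispatched to MUL
t=23  I7 operands ready
t=29  I7 complete
t=30  R4←I7

I6 = (14, 15, 16, 17)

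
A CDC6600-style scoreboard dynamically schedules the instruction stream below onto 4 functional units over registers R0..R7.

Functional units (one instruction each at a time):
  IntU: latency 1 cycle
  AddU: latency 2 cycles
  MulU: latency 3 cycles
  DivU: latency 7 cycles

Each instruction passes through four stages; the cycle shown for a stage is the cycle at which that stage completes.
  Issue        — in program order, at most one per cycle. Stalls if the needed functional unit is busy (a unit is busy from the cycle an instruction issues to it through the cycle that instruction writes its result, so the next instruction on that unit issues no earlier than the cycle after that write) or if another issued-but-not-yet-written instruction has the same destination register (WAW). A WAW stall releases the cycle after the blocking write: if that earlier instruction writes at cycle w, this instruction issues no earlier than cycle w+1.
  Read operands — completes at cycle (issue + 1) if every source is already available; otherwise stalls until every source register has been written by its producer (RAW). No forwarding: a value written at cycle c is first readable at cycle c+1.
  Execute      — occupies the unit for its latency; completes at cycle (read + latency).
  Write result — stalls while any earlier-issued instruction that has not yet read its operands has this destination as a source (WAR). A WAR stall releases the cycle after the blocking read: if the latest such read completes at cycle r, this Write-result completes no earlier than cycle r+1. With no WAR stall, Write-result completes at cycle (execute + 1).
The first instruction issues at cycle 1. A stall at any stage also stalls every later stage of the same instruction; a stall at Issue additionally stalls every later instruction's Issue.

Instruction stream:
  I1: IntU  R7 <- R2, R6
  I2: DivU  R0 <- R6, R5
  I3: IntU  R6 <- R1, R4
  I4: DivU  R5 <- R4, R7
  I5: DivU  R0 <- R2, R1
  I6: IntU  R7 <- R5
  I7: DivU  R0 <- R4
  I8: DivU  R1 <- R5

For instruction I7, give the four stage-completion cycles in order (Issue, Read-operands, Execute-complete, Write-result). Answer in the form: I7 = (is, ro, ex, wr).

I7 = (32, 33, 40, 41)

cycle 1: I1 dispatched to IntU
cycle 2: I1 operands ready · I2 dispatched to DivU
cycle 3: I1 complete · I2 operands ready
cycle 4: R7←I1
cycle 5: I3 dispatched to IntU
cycle 6: I3 operands ready
cycle 7: I3 complete
cycle 8: R6←I3
cycle 10: I2 complete
cycle 11: R0←I2
cycle 12: I4 dispatched to DivU
cycle 13: I4 operands ready
cycle 20: I4 complete
cycle 21: R5←I4
cycle 22: I5 dispatched to DivU
cycle 23: I5 operands ready · I6 dispatched to IntU
cycle 24: I6 operands ready
cycle 25: I6 complete
cycle 26: R7←I6
cycle 30: I5 complete
cycle 31: R0←I5
cycle 32: I7 dispatched to DivU
cycle 33: I7 operands ready
cycle 40: I7 complete
cycle 41: R0←I7
cycle 42: I8 dispatched to DivU
cycle 43: I8 operands ready
cycle 50: I8 complete
cycle 51: R1←I8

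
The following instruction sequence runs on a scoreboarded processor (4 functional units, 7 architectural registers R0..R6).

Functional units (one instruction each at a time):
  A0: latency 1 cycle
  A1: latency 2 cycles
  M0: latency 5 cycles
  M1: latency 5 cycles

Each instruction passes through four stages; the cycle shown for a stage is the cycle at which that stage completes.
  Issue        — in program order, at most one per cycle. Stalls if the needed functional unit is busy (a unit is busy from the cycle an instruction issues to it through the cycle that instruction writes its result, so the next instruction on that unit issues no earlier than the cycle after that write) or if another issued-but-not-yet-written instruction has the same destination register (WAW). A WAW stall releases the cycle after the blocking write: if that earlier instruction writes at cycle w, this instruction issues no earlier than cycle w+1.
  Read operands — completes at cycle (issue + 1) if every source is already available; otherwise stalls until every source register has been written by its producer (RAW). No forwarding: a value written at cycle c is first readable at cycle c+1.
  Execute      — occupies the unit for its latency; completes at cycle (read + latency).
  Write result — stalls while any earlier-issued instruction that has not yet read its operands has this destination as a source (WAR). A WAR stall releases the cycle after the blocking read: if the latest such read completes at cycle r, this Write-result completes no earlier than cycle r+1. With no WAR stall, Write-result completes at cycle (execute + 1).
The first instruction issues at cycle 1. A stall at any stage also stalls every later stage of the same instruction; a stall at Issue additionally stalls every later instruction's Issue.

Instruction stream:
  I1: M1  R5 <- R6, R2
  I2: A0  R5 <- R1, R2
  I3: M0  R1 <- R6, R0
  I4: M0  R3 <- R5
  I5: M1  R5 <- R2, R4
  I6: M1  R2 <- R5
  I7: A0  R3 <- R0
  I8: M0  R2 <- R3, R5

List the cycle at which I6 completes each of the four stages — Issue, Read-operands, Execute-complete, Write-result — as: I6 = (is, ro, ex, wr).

I1  is:1  ro:2  ex:7  wr:8
I2  is:9  ro:10  ex:11  wr:12  — WAW R5: wait I1 write@8
I3  is:10  ro:11  ex:16  wr:17
I4  is:18  ro:19  ex:24  wr:25  — struct: M0 busy until I3 writes@17
I5  is:19  ro:20  ex:25  wr:26
I6  is:27  ro:28  ex:33  wr:34  — struct: M1 busy until I5 writes@26
I7  is:28  ro:29  ex:30  wr:31
I8  is:35  ro:36  ex:41  wr:42  — WAW R2: wait I6 write@34

I6 = (27, 28, 33, 34)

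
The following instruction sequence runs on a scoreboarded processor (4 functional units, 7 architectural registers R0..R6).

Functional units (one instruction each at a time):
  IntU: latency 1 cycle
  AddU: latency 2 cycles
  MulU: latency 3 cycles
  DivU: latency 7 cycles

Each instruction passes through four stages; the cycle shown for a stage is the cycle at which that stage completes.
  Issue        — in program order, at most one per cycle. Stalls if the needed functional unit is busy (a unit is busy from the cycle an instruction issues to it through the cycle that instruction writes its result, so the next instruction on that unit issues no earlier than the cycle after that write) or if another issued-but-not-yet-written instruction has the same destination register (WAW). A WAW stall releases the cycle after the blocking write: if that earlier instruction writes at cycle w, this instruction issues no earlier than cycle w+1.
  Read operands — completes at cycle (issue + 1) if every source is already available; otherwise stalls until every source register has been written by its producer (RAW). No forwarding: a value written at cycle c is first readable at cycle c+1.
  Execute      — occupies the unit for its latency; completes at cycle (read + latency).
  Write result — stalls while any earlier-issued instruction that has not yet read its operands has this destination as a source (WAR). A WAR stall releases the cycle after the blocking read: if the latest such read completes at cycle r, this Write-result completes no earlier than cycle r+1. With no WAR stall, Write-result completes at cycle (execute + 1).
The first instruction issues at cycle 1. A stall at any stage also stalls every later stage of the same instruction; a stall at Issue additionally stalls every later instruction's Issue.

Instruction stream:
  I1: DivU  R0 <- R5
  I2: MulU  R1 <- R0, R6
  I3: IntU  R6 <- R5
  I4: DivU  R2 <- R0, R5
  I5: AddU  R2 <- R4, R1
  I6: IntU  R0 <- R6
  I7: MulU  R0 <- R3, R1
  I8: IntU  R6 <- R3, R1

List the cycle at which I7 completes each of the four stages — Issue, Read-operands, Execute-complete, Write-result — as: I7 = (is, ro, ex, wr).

I7 = (26, 27, 30, 31)

I1  is:1  ro:2  ex:9  wr:10
I2  is:2  ro:11  ex:14  wr:15  — RAW R0: wait I1 write@10
I3  is:3  ro:4  ex:5  wr:12  — WAR R6: wait I2 read@11
I4  is:11  ro:12  ex:19  wr:20  — struct: DivU busy until I1 writes@10
I5  is:21  ro:22  ex:24  wr:25  — WAW R2: wait I4 write@20
I6  is:22  ro:23  ex:24  wr:25
I7  is:26  ro:27  ex:30  wr:31  — WAW R0: wait I6 write@25
I8  is:27  ro:28  ex:29  wr:30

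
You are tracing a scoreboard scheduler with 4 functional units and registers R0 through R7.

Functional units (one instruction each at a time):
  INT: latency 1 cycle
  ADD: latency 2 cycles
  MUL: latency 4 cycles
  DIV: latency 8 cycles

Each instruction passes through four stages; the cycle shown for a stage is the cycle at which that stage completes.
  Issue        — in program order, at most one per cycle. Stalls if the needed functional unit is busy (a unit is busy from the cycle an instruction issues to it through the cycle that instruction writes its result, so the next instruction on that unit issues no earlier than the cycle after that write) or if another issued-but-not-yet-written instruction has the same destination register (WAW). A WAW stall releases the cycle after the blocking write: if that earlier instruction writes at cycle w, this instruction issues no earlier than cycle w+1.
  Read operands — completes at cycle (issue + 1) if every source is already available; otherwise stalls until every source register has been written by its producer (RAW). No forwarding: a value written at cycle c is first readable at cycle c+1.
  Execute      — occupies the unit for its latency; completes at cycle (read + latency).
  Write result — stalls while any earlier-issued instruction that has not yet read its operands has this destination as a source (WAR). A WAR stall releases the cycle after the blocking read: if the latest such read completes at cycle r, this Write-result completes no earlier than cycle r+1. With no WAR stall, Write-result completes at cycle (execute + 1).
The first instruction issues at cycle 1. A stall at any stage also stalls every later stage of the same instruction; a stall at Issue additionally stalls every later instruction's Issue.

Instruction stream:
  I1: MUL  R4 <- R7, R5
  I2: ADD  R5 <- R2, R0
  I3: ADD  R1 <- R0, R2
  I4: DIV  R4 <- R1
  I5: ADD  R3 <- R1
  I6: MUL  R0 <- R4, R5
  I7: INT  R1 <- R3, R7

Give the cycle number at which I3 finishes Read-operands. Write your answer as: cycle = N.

[1] I1 dispatched to MUL
[2] I1 operands ready; I2 dispatched to ADD
[3] I2 operands ready
[5] I2 complete
[6] I1 complete; R5←I2
[7] R4←I1; I3 dispatched to ADD
[8] I3 operands ready; I4 dispatched to DIV
[10] I3 complete
[11] R1←I3
[12] I4 operands ready; I5 dispatched to ADD
[13] I5 operands ready; I6 dispatched to MUL
[14] I7 dispatched to INT
[15] I5 complete
[16] R3←I5
[17] I7 operands ready
[18] I7 complete
[19] R1←I7
[20] I4 complete
[21] R4←I4
[22] I6 operands ready
[26] I6 complete
[27] R0←I6

cycle = 8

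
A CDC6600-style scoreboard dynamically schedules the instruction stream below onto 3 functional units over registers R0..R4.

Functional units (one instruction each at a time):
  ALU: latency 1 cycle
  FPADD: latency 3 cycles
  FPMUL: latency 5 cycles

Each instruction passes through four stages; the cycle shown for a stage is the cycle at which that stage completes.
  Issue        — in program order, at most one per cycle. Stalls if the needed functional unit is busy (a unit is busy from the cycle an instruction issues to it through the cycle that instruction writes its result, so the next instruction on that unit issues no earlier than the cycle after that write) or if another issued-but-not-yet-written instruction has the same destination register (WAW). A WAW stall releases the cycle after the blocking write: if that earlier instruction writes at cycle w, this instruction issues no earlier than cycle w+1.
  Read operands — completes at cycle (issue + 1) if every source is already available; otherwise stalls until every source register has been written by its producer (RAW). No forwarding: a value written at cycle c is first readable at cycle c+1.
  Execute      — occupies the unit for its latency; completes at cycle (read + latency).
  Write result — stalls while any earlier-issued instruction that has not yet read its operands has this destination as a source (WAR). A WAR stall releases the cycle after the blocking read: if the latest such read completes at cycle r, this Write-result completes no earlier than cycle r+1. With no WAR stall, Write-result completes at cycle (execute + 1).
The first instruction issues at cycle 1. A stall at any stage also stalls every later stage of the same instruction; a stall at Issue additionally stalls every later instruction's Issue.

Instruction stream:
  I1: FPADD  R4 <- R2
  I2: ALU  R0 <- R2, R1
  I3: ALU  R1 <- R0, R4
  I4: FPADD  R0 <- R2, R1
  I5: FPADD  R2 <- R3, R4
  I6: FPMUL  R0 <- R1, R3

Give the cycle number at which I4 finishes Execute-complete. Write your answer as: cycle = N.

cycle = 13

t=1  issue I1 (FPADD)
t=2  I1 read-ops; issue I2 (ALU)
t=3  I2 read-ops
t=4  I2 finished on ALU
t=5  I1 finished on FPADD; I2→R0
t=6  I1→R4; issue I3 (ALU)
t=7  I3 read-ops; issue I4 (FPADD)
t=8  I3 finished on ALU
t=9  I3→R1
t=10  I4 read-ops
t=13  I4 finished on FPADD
t=14  I4→R0
t=15  issue I5 (FPADD)
t=16  I5 read-ops; issue I6 (FPMUL)
t=17  I6 read-ops
t=19  I5 finished on FPADD
t=20  I5→R2
t=22  I6 finished on FPMUL
t=23  I6→R0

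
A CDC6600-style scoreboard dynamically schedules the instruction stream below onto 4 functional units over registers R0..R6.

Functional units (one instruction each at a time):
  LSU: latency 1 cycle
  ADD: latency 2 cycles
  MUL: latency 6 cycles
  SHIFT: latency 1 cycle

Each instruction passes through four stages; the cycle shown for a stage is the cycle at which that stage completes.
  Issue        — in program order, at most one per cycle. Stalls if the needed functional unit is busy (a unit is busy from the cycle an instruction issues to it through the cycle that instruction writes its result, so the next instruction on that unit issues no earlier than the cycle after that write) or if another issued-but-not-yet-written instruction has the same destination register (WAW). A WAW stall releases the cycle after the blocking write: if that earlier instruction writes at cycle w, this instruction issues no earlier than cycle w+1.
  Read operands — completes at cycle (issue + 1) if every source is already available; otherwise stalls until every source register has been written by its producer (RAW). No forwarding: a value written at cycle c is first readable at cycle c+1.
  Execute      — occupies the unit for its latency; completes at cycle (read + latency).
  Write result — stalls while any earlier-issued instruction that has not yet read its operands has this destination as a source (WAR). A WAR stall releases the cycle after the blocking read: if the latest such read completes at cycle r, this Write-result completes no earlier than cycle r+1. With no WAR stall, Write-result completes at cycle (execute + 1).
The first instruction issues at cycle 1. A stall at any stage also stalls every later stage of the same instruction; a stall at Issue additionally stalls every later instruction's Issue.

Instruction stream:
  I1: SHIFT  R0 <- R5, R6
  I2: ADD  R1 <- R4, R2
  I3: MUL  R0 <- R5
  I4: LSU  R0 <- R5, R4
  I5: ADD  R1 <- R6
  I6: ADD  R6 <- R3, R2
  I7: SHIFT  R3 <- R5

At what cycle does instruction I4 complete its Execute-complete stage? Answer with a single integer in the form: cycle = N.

cycle = 16

[1] I1 issues→SHIFT
[2] I1 reads | I2 issues→ADD
[3] I1 exec-done | I2 reads
[4] I1 writes R0
[5] I2 exec-done | I3 issues→MUL
[6] I2 writes R1 | I3 reads
[12] I3 exec-done
[13] I3 writes R0
[14] I4 issues→LSU
[15] I4 reads | I5 issues→ADD
[16] I4 exec-done | I5 reads
[17] I4 writes R0
[18] I5 exec-done
[19] I5 writes R1
[20] I6 issues→ADD
[21] I6 reads | I7 issues→SHIFT
[22] I7 reads
[23] I6 exec-done | I7 exec-done
[24] I6 writes R6 | I7 writes R3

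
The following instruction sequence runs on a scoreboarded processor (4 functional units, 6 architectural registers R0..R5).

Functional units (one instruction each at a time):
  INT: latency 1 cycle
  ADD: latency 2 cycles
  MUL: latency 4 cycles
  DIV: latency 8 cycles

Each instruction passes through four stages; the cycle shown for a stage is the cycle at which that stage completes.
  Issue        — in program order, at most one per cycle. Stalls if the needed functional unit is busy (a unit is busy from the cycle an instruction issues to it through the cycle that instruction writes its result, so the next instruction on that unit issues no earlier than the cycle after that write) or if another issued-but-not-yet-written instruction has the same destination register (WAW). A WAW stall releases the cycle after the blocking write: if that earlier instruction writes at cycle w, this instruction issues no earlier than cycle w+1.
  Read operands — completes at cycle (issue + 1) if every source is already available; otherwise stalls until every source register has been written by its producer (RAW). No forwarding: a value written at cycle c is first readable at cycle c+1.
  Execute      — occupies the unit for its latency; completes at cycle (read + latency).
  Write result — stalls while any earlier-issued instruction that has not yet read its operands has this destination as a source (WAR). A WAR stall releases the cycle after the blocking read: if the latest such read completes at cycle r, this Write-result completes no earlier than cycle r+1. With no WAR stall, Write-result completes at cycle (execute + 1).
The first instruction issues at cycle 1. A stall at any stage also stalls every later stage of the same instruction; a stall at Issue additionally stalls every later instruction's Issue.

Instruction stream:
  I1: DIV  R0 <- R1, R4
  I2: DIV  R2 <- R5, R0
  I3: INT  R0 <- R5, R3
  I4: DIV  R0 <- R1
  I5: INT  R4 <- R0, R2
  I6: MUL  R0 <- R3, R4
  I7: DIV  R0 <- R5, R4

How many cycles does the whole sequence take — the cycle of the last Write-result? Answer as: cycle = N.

cycle = 53

  I1 | 1 | 2 | 10 | 11
  I2 | 12 | 13 | 21 | 22   struct: DIV busy until I1 writes@11
  I3 | 13 | 14 | 15 | 16
  I4 | 23 | 24 | 32 | 33   struct: DIV busy until I2 writes@22
  I5 | 24 | 34 | 35 | 36   RAW R0: wait I4 write@33
  I6 | 34 | 37 | 41 | 42   WAW R0: wait I4 write@33 · RAW R4: wait I5 write@36
  I7 | 43 | 44 | 52 | 53   WAW R0: wait I6 write@42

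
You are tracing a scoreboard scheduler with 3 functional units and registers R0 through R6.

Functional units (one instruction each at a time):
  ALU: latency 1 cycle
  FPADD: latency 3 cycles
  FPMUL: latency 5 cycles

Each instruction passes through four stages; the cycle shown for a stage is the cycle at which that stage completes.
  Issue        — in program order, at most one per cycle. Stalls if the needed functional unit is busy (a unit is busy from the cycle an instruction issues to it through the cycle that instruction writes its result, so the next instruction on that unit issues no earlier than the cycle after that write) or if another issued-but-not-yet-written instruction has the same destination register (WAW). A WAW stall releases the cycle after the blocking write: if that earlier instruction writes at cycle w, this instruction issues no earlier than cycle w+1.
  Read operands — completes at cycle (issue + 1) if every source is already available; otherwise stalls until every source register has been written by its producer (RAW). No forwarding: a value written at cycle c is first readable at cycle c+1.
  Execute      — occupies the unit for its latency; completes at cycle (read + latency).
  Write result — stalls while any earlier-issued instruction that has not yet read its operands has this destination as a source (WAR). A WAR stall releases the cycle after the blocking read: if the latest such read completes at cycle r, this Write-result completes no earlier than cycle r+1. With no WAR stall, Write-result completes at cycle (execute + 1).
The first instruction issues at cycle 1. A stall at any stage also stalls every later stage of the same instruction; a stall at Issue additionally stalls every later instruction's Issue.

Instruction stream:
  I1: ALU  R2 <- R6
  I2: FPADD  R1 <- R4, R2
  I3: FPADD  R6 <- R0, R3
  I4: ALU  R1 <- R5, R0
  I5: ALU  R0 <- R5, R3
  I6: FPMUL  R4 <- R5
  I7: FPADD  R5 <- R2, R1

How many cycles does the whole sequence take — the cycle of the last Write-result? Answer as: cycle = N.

cycle = 23

1) issue 1, read 2, done 3, write 4
2) issue 2, read 5, done 8, write 9  <RAW R2: wait I1 write@4>
3) issue 10, read 11, done 14, write 15  <struct: FPADD busy until I2 writes@9>
4) issue 11, read 12, done 13, write 14
5) issue 15, read 16, done 17, write 18  <struct: ALU busy until I4 writes@14>
6) issue 16, read 17, done 22, write 23
7) issue 17, read 18, done 21, write 22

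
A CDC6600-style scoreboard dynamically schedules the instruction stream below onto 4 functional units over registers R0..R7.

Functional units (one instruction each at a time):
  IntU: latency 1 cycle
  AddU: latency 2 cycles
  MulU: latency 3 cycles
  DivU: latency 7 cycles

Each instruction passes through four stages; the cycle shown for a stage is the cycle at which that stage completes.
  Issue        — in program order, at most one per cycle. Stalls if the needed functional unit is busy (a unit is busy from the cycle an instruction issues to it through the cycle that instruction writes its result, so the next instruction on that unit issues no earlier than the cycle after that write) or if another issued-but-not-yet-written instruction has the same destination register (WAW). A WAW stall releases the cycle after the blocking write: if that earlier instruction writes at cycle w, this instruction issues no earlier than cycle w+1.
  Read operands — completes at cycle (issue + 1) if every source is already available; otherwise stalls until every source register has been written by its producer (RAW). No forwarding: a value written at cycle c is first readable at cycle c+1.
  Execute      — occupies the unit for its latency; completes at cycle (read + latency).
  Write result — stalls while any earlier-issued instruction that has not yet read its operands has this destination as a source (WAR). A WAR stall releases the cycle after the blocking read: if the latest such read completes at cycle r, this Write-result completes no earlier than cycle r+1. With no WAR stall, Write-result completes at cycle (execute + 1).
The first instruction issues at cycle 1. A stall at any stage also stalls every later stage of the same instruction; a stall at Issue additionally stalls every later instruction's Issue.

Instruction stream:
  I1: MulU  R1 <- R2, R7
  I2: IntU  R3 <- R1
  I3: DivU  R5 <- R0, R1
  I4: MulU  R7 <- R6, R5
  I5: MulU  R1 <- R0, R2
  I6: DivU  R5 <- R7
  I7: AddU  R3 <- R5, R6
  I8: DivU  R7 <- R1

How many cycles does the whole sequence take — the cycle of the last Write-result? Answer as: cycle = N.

cycle 1: I1 dispatched to MulU
cycle 2: I1 operands ready; I2 dispatched to IntU
cycle 3: I3 dispatched to DivU
cycle 5: I1 complete
cycle 6: R1←I1
cycle 7: I2 operands ready; I3 operands ready; I4 dispatched to MulU
cycle 8: I2 complete
cycle 9: R3←I2
cycle 14: I3 complete
cycle 15: R5←I3
cycle 16: I4 operands ready
cycle 19: I4 complete
cycle 20: R7←I4
cycle 21: I5 dispatched to MulU
cycle 22: I5 operands ready; I6 dispatched to DivU
cycle 23: I6 operands ready; I7 dispatched to AddU
cycle 25: I5 complete
cycle 26: R1←I5
cycle 30: I6 complete
cycle 31: R5←I6
cycle 32: I7 operands ready; I8 dispatched to DivU
cycle 33: I8 operands ready
cycle 34: I7 complete
cycle 35: R3←I7
cycle 40: I8 complete
cycle 41: R7←I8

cycle = 41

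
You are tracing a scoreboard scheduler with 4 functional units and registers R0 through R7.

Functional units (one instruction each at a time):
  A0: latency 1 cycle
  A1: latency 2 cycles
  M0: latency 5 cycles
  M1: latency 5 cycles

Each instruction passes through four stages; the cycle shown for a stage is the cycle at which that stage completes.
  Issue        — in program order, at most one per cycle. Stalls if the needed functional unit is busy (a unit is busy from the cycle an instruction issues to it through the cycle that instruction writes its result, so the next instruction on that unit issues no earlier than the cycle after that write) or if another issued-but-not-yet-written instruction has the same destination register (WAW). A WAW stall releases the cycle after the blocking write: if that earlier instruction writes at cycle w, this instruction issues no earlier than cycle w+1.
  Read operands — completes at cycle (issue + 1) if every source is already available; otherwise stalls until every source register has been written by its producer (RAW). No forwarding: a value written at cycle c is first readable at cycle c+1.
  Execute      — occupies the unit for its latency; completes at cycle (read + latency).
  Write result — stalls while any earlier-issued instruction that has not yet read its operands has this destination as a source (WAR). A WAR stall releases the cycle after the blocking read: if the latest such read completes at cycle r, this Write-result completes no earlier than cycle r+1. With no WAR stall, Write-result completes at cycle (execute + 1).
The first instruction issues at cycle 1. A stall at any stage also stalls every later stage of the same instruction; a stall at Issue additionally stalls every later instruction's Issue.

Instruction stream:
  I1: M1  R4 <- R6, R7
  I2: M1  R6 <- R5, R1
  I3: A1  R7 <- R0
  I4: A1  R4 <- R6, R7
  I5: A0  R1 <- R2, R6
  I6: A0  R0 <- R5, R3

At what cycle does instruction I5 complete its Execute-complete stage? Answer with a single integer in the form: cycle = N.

cycle = 18

c1: I1 issues→M1
c2: I1 reads
c7: I1 exec-done
c8: I1 writes R4
c9: I2 issues→M1
c10: I2 reads · I3 issues→A1
c11: I3 reads
c13: I3 exec-done
c14: I3 writes R7
c15: I2 exec-done · I4 issues→A1
c16: I2 writes R6 · I5 issues→A0
c17: I4 reads · I5 reads
c18: I5 exec-done
c19: I4 exec-done · I5 writes R1
c20: I4 writes R4 · I6 issues→A0
c21: I6 reads
c22: I6 exec-done
c23: I6 writes R0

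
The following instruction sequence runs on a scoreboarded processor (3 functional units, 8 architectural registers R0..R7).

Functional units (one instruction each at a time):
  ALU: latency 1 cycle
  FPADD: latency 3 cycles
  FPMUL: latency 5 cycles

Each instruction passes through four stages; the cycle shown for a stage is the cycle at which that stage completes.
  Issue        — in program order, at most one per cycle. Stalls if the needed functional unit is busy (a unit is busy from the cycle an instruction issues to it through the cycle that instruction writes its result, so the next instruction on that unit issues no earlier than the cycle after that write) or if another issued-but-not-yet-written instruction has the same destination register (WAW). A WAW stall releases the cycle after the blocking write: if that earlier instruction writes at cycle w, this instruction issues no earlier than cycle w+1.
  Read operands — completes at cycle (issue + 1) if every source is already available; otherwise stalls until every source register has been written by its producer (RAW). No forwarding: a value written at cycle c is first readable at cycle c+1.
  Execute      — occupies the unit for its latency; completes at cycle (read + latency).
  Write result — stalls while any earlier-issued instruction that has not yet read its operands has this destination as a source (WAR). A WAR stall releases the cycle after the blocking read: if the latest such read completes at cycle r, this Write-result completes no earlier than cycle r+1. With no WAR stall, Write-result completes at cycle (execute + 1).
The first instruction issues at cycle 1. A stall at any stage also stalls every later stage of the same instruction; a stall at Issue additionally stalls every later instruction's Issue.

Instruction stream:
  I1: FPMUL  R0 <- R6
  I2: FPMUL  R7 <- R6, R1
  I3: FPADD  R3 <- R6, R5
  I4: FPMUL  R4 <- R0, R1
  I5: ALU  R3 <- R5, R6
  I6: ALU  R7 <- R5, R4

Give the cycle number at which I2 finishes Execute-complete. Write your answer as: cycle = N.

cycle = 15

cycle 1: I1 dispatched to FPMUL
cycle 2: I1 operands ready
cycle 7: I1 complete
cycle 8: R0←I1
cycle 9: I2 dispatched to FPMUL
cycle 10: I2 operands ready; I3 dispatched to FPADD
cycle 11: I3 operands ready
cycle 14: I3 complete
cycle 15: I2 complete; R3←I3
cycle 16: R7←I2
cycle 17: I4 dispatched to FPMUL
cycle 18: I4 operands ready; I5 dispatched to ALU
cycle 19: I5 operands ready
cycle 20: I5 complete
cycle 21: R3←I5
cycle 22: I6 dispatched to ALU
cycle 23: I4 complete
cycle 24: R4←I4
cycle 25: I6 operands ready
cycle 26: I6 complete
cycle 27: R7←I6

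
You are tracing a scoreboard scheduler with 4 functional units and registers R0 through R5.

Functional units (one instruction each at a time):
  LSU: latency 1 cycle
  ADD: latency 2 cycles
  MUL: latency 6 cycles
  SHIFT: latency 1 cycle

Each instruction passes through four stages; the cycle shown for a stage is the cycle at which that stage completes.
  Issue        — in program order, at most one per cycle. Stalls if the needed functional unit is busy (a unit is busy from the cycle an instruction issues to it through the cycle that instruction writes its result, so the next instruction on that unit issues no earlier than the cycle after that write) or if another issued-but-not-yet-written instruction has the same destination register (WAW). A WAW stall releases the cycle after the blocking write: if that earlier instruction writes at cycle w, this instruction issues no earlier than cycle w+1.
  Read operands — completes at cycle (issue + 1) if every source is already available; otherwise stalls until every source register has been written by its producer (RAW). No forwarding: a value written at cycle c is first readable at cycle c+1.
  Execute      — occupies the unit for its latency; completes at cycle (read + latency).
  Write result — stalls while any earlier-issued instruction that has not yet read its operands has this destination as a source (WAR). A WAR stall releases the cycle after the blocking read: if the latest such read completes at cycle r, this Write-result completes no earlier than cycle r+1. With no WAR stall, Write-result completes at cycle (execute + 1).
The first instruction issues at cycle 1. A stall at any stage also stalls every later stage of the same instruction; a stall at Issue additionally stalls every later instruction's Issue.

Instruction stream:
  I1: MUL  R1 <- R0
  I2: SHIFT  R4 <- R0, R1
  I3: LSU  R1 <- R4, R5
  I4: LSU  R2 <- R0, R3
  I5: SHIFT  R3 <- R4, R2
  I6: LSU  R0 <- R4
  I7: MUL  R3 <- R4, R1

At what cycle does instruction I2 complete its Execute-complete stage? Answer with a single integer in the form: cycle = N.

cycle = 11

1) issue 1, read 2, done 8, write 9
2) issue 2, read 10, done 11, write 12  <RAW R1: wait I1 write@9>
3) issue 10, read 13, done 14, write 15  <WAW R1: wait I1 write@9 / RAW R4: wait I2 write@12>
4) issue 16, read 17, done 18, write 19  <struct: LSU busy until I3 writes@15>
5) issue 17, read 20, done 21, write 22  <RAW R2: wait I4 write@19>
6) issue 20, read 21, done 22, write 23  <struct: LSU busy until I4 writes@19>
7) issue 23, read 24, done 30, write 31  <WAW R3: wait I5 write@22>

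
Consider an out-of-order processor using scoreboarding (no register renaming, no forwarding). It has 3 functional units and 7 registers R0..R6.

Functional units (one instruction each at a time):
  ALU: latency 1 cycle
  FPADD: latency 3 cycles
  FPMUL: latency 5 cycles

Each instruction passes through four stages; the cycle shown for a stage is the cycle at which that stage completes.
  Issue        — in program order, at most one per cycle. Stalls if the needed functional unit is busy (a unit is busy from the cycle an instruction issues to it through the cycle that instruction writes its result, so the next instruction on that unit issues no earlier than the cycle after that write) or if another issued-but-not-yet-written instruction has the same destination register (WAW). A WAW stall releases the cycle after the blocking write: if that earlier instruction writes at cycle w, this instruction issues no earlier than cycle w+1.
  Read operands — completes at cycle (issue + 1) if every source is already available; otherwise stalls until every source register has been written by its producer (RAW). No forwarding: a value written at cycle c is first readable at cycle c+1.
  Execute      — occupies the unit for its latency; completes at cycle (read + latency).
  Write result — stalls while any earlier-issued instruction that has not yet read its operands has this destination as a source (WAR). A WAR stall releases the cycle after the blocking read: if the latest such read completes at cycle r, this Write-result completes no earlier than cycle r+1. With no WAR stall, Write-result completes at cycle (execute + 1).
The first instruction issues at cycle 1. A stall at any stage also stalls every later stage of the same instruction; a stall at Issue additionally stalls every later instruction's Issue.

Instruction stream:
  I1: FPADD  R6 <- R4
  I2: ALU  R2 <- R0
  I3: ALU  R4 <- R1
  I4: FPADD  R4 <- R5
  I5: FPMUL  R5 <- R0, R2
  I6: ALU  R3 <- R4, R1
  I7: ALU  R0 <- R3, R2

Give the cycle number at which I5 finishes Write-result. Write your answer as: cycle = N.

cycle 1: I1 issues→FPADD
cycle 2: I1 reads, I2 issues→ALU
cycle 3: I2 reads
cycle 4: I2 exec-done
cycle 5: I1 exec-done, I2 writes R2
cycle 6: I1 writes R6, I3 issues→ALU
cycle 7: I3 reads
cycle 8: I3 exec-done
cycle 9: I3 writes R4
cycle 10: I4 issues→FPADD
cycle 11: I4 reads, I5 issues→FPMUL
cycle 12: I5 reads, I6 issues→ALU
cycle 14: I4 exec-done
cycle 15: I4 writes R4
cycle 16: I6 reads
cycle 17: I5 exec-done, I6 exec-done
cycle 18: I5 writes R5, I6 writes R3
cycle 19: I7 issues→ALU
cycle 20: I7 reads
cycle 21: I7 exec-done
cycle 22: I7 writes R0

cycle = 18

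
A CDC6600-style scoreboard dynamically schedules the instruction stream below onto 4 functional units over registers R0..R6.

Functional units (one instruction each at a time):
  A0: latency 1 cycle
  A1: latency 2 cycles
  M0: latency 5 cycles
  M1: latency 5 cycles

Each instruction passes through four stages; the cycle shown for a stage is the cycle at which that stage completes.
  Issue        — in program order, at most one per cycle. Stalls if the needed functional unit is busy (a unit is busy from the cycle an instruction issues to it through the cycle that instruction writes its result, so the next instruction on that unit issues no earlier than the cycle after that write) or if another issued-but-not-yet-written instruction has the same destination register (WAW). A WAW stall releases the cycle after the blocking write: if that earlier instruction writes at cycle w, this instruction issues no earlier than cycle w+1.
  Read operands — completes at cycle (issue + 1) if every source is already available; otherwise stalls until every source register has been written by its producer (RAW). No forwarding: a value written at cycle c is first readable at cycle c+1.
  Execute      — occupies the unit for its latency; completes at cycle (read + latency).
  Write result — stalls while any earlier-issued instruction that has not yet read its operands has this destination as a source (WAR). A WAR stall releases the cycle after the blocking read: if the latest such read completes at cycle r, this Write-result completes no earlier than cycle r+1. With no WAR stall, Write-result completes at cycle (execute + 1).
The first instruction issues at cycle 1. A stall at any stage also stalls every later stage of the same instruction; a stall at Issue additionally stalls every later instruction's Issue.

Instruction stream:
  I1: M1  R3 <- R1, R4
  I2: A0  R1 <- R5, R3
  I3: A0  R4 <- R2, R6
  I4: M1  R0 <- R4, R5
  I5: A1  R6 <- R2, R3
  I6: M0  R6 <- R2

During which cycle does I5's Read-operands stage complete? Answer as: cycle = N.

[1] I1 issues→M1
[2] I1 reads | I2 issues→A0
[7] I1 exec-done
[8] I1 writes R3
[9] I2 reads
[10] I2 exec-done
[11] I2 writes R1
[12] I3 issues→A0
[13] I3 reads | I4 issues→M1
[14] I3 exec-done | I5 issues→A1
[15] I3 writes R4 | I5 reads
[16] I4 reads
[17] I5 exec-done
[18] I5 writes R6
[19] I6 issues→M0
[20] I6 reads
[21] I4 exec-done
[22] I4 writes R0
[25] I6 exec-done
[26] I6 writes R6

cycle = 15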